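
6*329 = 1974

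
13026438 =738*17651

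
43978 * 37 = 1627186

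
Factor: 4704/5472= 3^(-1) * 7^2 * 19^(-1)=49/57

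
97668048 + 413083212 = 510751260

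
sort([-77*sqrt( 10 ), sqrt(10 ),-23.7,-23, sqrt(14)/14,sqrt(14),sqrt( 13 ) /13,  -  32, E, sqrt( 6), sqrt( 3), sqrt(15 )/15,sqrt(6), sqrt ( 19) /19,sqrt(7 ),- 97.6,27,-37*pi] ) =[ -77 * sqrt(10), -37*pi, - 97.6, -32,-23.7,-23,sqrt( 19)/19, sqrt(15)/15, sqrt( 14 )/14, sqrt(13 )/13,sqrt(3),sqrt(6 ), sqrt(6), sqrt( 7) , E,sqrt(10 ), sqrt( 14), 27]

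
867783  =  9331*93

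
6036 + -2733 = 3303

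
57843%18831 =1350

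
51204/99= 517 + 7/33 = 517.21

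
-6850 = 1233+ -8083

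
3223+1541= 4764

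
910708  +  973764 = 1884472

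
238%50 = 38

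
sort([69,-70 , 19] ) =[-70,19, 69] 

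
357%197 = 160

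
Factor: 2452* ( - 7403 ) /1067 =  - 2^2*97^ (  -  1 )*613^1*673^1 = - 1650196/97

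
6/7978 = 3/3989 = 0.00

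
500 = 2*250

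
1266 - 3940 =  - 2674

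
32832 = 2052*16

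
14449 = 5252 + 9197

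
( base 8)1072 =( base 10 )570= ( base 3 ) 210010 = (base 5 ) 4240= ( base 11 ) 479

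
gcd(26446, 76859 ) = 1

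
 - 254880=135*( - 1888 )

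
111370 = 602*185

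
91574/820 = 45787/410= 111.68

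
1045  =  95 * 11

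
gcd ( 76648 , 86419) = 1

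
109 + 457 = 566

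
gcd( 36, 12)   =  12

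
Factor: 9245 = 5^1*43^2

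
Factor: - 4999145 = - 5^1*167^1*5987^1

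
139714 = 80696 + 59018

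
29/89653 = 29/89653 = 0.00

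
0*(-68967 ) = 0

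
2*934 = 1868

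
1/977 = 1/977 = 0.00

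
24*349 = 8376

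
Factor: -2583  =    -  3^2*7^1*41^1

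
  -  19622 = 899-20521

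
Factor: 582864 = 2^4*3^1*12143^1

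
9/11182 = 9/11182 = 0.00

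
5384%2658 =68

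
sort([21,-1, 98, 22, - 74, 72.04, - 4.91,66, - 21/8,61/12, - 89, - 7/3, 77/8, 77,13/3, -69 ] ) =[ - 89, - 74,-69,-4.91, - 21/8, - 7/3, - 1, 13/3,61/12, 77/8,21, 22,66,  72.04, 77,98 ]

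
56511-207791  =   - 151280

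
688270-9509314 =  - 8821044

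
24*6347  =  152328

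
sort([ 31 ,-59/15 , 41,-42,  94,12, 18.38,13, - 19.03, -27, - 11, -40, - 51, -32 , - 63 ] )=[-63, - 51, - 42, - 40, - 32, -27 , - 19.03, - 11, -59/15, 12 , 13,18.38,31, 41, 94 ] 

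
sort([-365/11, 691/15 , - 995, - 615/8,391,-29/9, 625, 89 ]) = [ - 995, - 615/8, - 365/11, - 29/9, 691/15, 89,391,625 ]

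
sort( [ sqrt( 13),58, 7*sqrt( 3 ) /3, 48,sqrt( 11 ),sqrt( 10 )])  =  [ sqrt ( 10), sqrt( 11),sqrt( 13 ),7 * sqrt(3) /3, 48,58]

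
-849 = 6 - 855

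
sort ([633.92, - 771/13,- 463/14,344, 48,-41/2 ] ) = [ - 771/13, - 463/14, - 41/2, 48, 344,633.92] 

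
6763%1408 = 1131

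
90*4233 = 380970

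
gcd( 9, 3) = 3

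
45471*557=25327347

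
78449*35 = 2745715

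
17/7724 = 17/7724 = 0.00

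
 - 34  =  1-35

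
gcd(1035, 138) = 69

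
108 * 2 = 216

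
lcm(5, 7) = 35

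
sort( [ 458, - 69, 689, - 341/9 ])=[ - 69, - 341/9 , 458, 689 ]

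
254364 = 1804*141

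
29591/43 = 688 + 7/43= 688.16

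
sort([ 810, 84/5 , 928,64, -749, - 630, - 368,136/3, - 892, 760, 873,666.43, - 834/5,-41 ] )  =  [ - 892, - 749, - 630, - 368,-834/5, - 41 , 84/5, 136/3, 64, 666.43, 760, 810, 873, 928 ]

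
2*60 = 120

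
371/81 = 371/81 = 4.58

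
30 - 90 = -60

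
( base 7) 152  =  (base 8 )126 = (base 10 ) 86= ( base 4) 1112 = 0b1010110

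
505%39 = 37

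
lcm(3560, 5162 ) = 103240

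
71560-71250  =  310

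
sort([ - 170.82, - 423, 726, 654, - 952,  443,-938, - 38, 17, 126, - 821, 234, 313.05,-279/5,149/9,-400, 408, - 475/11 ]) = [ - 952, - 938 ,  -  821 ,-423, - 400 ,-170.82,-279/5, - 475/11 , - 38,  149/9,17, 126,234,313.05,408, 443,654, 726] 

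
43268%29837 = 13431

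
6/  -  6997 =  - 6/6997 = - 0.00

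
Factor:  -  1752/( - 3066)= 2^2 * 7^( - 1)= 4/7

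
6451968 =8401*768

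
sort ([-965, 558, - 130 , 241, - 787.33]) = [ - 965 , - 787.33, - 130, 241, 558 ] 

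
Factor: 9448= 2^3*1181^1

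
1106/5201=158/743  =  0.21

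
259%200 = 59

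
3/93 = 1/31=0.03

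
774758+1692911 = 2467669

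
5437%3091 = 2346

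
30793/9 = 30793/9 = 3421.44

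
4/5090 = 2/2545=0.00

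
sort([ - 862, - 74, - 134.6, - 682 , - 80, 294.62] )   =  [ - 862, - 682, - 134.6, - 80,-74, 294.62 ]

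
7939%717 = 52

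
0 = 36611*0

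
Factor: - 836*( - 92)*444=34148928 = 2^6*3^1*11^1*19^1*23^1 * 37^1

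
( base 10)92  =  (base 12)78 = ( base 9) 112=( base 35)2M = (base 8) 134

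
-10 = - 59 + 49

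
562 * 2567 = 1442654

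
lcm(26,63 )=1638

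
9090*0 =0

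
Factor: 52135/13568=2^( - 8 )*5^1*53^( - 1 )* 10427^1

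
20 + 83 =103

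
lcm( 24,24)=24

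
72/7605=8/845 = 0.01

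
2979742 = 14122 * 211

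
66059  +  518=66577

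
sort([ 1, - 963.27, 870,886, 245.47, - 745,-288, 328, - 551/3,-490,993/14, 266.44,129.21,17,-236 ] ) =[ -963.27, - 745,- 490,-288, - 236, - 551/3, 1,17,993/14,129.21, 245.47, 266.44,328,870, 886 ] 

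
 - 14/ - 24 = 7/12  =  0.58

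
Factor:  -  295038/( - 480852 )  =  443/722 = 2^ ( - 1 )*19^( - 2)*443^1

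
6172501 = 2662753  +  3509748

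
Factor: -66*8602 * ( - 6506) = 2^3*3^1 * 11^2*17^1* 23^1 * 3253^1 = 3693664392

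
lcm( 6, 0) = 0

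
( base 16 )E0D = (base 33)3A0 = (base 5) 103342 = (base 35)2WR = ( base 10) 3597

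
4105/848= 4105/848=4.84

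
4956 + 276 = 5232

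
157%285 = 157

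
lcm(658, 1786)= 12502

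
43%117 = 43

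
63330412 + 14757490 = 78087902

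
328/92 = 82/23 = 3.57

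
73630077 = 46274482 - -27355595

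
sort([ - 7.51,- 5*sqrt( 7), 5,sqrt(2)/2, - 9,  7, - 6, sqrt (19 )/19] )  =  [ - 5 * sqrt(7), - 9, - 7.51, - 6, sqrt(19 ) /19, sqrt( 2)/2,5 , 7] 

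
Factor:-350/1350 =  - 7/27 = -3^( - 3 )*7^1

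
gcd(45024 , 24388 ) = 1876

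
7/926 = 7/926=0.01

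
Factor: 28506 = 2^1*3^1*  4751^1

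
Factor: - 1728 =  - 2^6*3^3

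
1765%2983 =1765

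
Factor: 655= 5^1 * 131^1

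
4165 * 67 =279055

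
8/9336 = 1/1167 = 0.00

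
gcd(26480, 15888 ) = 5296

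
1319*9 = 11871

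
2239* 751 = 1681489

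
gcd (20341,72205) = 1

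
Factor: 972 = 2^2*3^5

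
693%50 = 43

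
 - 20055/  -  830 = 4011/166 = 24.16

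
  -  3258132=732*(-4451)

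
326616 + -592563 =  - 265947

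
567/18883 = 567/18883  =  0.03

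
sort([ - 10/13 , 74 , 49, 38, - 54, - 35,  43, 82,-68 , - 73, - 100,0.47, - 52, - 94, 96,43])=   [ - 100, - 94, - 73 , - 68 , - 54,-52 ,  -  35,- 10/13,0.47,  38,43, 43 , 49 , 74,  82,96] 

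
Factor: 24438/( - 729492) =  - 2^( - 1)*31^( - 1) * 37^(-1 ) * 53^( - 1)*4073^1= - 4073/121582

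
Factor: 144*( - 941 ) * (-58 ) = 7859232 =2^5 * 3^2*29^1 * 941^1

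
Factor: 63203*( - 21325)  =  -1347803975 = - 5^2*7^1*853^1*9029^1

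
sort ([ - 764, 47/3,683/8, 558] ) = [ - 764, 47/3, 683/8, 558]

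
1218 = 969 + 249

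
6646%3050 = 546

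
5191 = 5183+8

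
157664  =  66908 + 90756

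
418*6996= 2924328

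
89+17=106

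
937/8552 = 937/8552 = 0.11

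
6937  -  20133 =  - 13196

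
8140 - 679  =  7461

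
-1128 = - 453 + - 675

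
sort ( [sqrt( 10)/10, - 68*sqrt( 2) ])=[ - 68*sqrt( 2),sqrt( 10)/10] 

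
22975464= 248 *92643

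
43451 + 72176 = 115627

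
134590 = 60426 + 74164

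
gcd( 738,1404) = 18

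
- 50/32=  - 2 + 7/16 = - 1.56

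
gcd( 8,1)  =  1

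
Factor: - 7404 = - 2^2*3^1*617^1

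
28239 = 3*9413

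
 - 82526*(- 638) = 52651588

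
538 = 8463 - 7925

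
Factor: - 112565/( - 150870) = 2^( - 1 )*3^(  -  1)*107^(-1)*479^1 = 479/642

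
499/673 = 499/673=0.74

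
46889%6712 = 6617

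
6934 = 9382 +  - 2448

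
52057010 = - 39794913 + 91851923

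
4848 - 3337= 1511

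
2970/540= 11/2 = 5.50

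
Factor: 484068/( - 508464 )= -377/396 = - 2^( - 2)*3^(-2 )*11^( - 1 )*13^1 * 29^1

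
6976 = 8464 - 1488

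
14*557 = 7798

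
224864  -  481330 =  - 256466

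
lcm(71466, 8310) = 357330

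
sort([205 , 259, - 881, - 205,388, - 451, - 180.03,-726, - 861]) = [ - 881, - 861,  -  726, - 451, - 205,  -  180.03, 205, 259, 388] 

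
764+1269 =2033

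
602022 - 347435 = 254587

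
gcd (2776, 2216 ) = 8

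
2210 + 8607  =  10817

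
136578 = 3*45526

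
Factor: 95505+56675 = 2^2*5^1*7^1*  1087^1 = 152180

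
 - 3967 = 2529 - 6496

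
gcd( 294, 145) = 1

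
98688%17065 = 13363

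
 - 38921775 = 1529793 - 40451568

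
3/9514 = 3/9514 = 0.00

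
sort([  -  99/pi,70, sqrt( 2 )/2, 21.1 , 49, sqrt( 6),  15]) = [ - 99/pi,sqrt(2) /2, sqrt( 6), 15 , 21.1,49, 70]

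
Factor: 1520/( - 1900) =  - 2^2* 5^ ( - 1 )= - 4/5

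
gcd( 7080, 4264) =8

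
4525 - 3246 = 1279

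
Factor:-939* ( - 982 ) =2^1*3^1*313^1*491^1=922098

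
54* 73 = 3942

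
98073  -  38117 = 59956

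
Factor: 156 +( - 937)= - 781 = -  11^1*71^1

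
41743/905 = 41743/905 = 46.12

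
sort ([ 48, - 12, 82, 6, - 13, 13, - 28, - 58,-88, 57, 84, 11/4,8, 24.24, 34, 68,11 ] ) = [ - 88 , - 58 ,-28, - 13, - 12,11/4, 6, 8, 11,  13, 24.24, 34, 48 , 57, 68, 82, 84 ]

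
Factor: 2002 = 2^1*7^1*11^1*13^1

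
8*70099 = 560792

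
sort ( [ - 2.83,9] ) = [ - 2.83,9 ] 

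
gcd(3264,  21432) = 24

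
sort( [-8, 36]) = [ - 8 , 36]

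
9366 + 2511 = 11877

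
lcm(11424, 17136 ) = 34272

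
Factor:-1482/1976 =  - 2^ (- 2 )*3^1=-3/4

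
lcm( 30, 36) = 180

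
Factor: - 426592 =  - 2^5*13331^1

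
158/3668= 79/1834=0.04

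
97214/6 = 48607/3 = 16202.33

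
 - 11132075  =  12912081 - 24044156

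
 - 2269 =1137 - 3406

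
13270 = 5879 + 7391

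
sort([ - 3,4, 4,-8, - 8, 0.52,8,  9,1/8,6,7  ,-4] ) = [-8, -8, - 4, - 3, 1/8 , 0.52 , 4,4,6,7,  8 , 9]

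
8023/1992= 8023/1992 = 4.03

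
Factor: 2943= 3^3*109^1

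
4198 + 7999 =12197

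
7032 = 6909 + 123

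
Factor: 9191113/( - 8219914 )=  - 2^( -1 )*179^1*51347^1*4109957^( - 1 ) 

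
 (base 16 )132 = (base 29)AG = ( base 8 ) 462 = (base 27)b9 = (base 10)306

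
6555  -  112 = 6443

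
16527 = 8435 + 8092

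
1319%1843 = 1319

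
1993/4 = 498 + 1/4 = 498.25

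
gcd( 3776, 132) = 4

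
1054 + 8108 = 9162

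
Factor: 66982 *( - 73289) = - 2^1*83^1 * 107^1 * 313^1 * 883^1 = - 4909043798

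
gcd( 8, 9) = 1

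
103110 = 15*6874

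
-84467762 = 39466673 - 123934435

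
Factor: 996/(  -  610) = -2^1*3^1 * 5^(-1)*61^( - 1)*83^1 = - 498/305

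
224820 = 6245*36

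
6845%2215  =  200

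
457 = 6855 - 6398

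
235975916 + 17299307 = 253275223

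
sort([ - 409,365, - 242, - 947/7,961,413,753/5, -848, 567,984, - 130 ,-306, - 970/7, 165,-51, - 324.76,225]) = [ - 848,-409, - 324.76, - 306,-242, - 970/7,-947/7, - 130,-51,753/5 , 165,225,365,413,567,  961, 984]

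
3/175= 3/175 = 0.02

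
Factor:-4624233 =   -  3^1*499^1 * 3089^1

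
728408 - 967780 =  - 239372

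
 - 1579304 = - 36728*43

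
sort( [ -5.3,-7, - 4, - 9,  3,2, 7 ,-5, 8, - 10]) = [ - 10, - 9,-7, - 5.3,  -  5,-4,2, 3, 7,8 ]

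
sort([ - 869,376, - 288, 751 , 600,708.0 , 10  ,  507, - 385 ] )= [ - 869, - 385, - 288,  10,376,507, 600, 708.0, 751] 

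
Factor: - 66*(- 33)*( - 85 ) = - 2^1*3^2*5^1*11^2*17^1 = - 185130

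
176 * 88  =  15488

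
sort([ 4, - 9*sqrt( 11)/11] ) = [ - 9*sqrt( 11)/11, 4]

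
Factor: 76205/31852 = 2^( - 2)*5^1*7963^( - 1)*15241^1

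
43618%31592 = 12026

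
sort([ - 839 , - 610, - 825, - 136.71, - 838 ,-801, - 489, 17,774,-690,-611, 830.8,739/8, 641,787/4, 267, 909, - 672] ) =[ - 839,-838, - 825, - 801, - 690, - 672, - 611,  -  610,-489, - 136.71, 17,739/8,  787/4,267, 641,774, 830.8,909]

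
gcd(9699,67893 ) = 9699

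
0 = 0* 130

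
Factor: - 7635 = - 3^1*5^1 *509^1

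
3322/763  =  4 + 270/763 = 4.35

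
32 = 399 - 367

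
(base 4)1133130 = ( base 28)7M4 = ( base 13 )2a1b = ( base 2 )1011111011100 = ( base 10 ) 6108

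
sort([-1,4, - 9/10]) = [ - 1, - 9/10 , 4] 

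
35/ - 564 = -1 + 529/564 = - 0.06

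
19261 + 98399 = 117660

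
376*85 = 31960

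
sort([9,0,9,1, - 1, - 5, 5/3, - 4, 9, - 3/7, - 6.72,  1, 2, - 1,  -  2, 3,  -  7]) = [ - 7, - 6.72,  -  5, - 4, - 2, -1, - 1, - 3/7,0,1, 1, 5/3, 2, 3, 9,9,9 ]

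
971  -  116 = 855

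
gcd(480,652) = 4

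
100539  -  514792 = -414253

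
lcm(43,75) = 3225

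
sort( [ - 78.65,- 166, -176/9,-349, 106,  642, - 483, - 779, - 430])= [ -779,  -  483,-430, - 349,-166,-78.65 , - 176/9,  106, 642]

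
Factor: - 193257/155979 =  - 197/159=- 3^( - 1) * 53^( - 1) *197^1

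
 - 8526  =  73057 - 81583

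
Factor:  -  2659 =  - 2659^1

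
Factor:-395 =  - 5^1*79^1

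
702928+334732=1037660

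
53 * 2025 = 107325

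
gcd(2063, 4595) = 1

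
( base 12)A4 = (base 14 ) 8c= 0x7C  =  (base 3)11121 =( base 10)124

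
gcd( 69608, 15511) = 1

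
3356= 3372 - 16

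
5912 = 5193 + 719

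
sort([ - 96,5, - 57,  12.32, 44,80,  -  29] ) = [ - 96,  -  57, - 29, 5,12.32,44 , 80 ] 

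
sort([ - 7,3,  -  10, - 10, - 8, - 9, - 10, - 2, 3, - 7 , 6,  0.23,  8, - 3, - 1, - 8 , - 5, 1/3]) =[-10, - 10, - 10, - 9, - 8, - 8 , - 7, -7, - 5 ,-3, - 2, - 1,0.23, 1/3,3, 3 , 6,8]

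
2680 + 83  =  2763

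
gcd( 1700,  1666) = 34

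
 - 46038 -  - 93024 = 46986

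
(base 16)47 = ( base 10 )71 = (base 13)56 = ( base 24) 2n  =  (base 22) 35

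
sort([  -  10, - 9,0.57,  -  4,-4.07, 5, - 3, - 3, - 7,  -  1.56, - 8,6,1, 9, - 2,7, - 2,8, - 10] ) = [ - 10, - 10,-9,-8, - 7, - 4.07 ,  -  4, - 3, - 3, - 2, - 2, - 1.56,0.57,1,5, 6,7,8,9] 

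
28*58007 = 1624196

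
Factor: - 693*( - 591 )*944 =386627472 = 2^4*3^3*7^1*11^1*59^1*197^1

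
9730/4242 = 695/303 = 2.29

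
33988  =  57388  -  23400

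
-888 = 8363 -9251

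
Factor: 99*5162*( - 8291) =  - 2^1*3^2*11^1*29^1*89^1*8291^1  =  - 4237016058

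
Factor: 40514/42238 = 47/49 =7^( - 2 )*47^1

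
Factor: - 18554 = -2^1*9277^1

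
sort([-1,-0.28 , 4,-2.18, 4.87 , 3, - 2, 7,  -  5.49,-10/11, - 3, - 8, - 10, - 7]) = [-10, - 8,-7,-5.49 , - 3, - 2.18, - 2,-1, - 10/11,- 0.28, 3 , 4,4.87,7]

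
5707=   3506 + 2201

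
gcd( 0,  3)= 3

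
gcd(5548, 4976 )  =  4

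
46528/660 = 11632/165 = 70.50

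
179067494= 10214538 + 168852956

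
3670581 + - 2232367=1438214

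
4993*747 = 3729771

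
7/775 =7/775 = 0.01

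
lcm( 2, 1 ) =2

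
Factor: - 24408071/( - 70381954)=2^( - 1) * 109^( - 1)*499^( - 1)*647^( - 1)*24408071^1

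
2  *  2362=4724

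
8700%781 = 109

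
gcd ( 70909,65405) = 1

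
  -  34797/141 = - 11599/47 = -246.79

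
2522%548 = 330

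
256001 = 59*4339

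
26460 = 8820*3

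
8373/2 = 4186  +  1/2 = 4186.50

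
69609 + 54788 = 124397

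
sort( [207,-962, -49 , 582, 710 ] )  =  [-962,  -  49, 207,582,710]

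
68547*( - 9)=- 616923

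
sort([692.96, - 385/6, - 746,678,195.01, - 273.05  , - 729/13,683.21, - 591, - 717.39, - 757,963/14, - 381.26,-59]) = [ - 757, - 746,  -  717.39, - 591,-381.26, - 273.05, - 385/6, - 59, - 729/13, 963/14,195.01,678,683.21,692.96 ] 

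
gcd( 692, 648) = 4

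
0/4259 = 0 = 0.00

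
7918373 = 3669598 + 4248775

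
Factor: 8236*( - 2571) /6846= - 2^1 *7^( - 1)*29^1*71^1*163^(  -  1 )*857^1  =  -  3529126/1141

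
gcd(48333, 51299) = 1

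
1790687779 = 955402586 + 835285193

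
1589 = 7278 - 5689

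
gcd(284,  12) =4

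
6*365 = 2190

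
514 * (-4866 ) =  - 2501124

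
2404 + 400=2804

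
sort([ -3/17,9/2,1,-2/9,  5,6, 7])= [ - 2/9, - 3/17, 1, 9/2,  5, 6, 7] 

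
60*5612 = 336720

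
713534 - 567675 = 145859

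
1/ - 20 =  - 1/20 = - 0.05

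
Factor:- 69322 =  - 2^1*11^1*23^1*137^1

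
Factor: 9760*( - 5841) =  - 57008160 = - 2^5*3^2*5^1*11^1 *59^1*61^1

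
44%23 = 21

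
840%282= 276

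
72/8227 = 72/8227 = 0.01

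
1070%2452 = 1070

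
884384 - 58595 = 825789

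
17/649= 17/649  =  0.03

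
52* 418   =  21736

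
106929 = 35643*3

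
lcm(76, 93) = 7068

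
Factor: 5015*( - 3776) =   -  2^6 * 5^1*17^1  *59^2  =  -  18936640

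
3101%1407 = 287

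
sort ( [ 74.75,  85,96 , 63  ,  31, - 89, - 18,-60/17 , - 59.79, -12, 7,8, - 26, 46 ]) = [-89, - 59.79 ,  -  26, - 18,-12,-60/17,7, 8,31, 46,63 , 74.75, 85,96 ] 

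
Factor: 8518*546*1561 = 2^2*3^1 * 7^2*13^1*223^1*4259^1 = 7259942508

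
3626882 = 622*5831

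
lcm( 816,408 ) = 816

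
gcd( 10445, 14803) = 1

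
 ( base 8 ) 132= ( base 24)3I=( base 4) 1122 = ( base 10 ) 90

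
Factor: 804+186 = 990  =  2^1*3^2*5^1 *11^1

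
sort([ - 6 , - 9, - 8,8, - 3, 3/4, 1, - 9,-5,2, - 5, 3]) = [  -  9, - 9,-8, - 6,  -  5,  -  5, - 3  ,  3/4,1,2,3,8]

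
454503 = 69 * 6587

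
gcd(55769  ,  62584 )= 1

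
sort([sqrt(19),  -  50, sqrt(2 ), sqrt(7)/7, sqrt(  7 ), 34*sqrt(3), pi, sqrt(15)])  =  [ - 50, sqrt ( 7)/7,sqrt(2), sqrt(7),pi, sqrt(15), sqrt ( 19),  34*sqrt(3)]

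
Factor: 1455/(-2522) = -15/26 = - 2^(  -  1 )*3^1*5^1 * 13^( -1) 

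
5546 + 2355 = 7901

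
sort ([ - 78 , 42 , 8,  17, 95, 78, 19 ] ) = [ - 78, 8, 17, 19, 42,78, 95] 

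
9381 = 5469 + 3912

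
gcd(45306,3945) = 3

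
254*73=18542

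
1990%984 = 22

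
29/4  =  29/4=7.25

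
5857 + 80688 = 86545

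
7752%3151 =1450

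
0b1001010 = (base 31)2c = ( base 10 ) 74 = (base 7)134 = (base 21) 3b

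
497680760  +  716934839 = 1214615599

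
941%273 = 122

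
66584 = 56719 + 9865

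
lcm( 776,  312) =30264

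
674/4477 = 674/4477 =0.15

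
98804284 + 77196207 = 176000491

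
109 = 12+97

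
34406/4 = 8601+1/2= 8601.50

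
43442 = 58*749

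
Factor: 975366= 2^1*3^2*7^1*7741^1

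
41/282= 41/282 = 0.15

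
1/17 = 1/17   =  0.06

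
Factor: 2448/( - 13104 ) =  - 7^(-1)*13^(-1)*17^1  =  -17/91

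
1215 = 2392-1177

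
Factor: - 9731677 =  - 547^1*17791^1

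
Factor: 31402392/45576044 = 2^1*3^1*7^1*41^1*43^( -1 )*47^1*97^1*264977^( - 1 ) = 7850598/11394011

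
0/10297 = 0=0.00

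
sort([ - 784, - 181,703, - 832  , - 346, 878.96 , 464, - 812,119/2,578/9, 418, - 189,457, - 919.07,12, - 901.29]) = [ - 919.07, - 901.29,-832, - 812, - 784, - 346,  -  189, - 181,12 , 119/2, 578/9,418,  457,464,  703 , 878.96]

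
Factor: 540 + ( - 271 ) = 269  =  269^1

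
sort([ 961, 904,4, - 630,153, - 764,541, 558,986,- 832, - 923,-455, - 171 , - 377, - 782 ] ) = [ - 923, - 832, - 782, - 764, - 630, - 455, - 377, - 171,4,153, 541,558,904, 961 , 986 ] 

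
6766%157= 15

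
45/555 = 3/37 = 0.08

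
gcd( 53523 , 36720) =9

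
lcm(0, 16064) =0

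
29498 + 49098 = 78596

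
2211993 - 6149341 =-3937348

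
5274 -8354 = - 3080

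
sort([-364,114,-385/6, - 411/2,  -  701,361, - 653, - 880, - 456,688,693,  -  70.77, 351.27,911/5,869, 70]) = [ - 880, - 701,  -  653,  -  456,-364, - 411/2,  -  70.77, - 385/6,70,114,911/5,351.27,361, 688 , 693,  869]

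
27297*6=163782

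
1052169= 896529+155640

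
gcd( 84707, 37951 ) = 1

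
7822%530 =402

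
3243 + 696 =3939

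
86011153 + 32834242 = 118845395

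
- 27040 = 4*( - 6760)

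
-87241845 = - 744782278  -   - 657540433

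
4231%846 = 1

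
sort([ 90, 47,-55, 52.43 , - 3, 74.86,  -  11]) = [-55 ,- 11 , - 3,47, 52.43,74.86, 90]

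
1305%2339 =1305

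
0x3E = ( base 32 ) 1u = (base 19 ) 35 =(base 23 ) 2G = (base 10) 62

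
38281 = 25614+12667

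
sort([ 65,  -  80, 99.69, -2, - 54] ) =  [ -80 , - 54, - 2, 65, 99.69]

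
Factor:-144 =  - 2^4 * 3^2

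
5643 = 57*99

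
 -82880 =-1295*64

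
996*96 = 95616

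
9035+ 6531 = 15566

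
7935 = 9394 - 1459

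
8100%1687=1352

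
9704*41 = 397864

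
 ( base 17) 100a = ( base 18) F39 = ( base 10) 4923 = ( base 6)34443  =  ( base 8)11473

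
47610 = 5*9522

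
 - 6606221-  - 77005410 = 70399189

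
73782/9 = 8198 = 8198.00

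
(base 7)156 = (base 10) 90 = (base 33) 2O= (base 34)2m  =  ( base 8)132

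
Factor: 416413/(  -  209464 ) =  - 2^( - 3)*26183^( - 1 )*416413^1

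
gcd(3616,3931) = 1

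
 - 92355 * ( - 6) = 554130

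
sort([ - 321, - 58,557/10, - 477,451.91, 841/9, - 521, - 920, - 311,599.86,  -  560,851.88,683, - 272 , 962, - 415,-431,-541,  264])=[ - 920 ,- 560, - 541, - 521, - 477, - 431, - 415,-321,-311, - 272 , - 58,557/10,841/9, 264, 451.91,599.86, 683, 851.88,962 ]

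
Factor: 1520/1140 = 4/3 = 2^2*  3^( - 1)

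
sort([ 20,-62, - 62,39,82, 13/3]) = [  -  62, - 62, 13/3, 20, 39, 82 ]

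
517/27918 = 1/54 =0.02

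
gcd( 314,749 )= 1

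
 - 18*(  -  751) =13518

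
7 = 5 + 2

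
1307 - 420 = 887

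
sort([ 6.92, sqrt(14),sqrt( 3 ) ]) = [sqrt( 3 ),sqrt( 14 ),6.92]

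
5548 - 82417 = - 76869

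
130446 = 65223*2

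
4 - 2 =2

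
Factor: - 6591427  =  -17^1*43^1*71^1*127^1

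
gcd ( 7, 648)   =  1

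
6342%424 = 406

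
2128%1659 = 469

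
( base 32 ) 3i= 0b1110010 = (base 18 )66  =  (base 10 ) 114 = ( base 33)3f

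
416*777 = 323232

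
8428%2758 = 154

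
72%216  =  72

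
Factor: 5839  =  5839^1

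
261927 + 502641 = 764568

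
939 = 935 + 4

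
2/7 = 2/7  =  0.29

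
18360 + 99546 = 117906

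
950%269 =143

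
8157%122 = 105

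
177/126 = 1 + 17/42 = 1.40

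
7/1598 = 7/1598  =  0.00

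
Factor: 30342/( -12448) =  - 2^(-4)*3^1*13^1 = - 39/16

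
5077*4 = 20308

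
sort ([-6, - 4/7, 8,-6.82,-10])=[ - 10,-6.82,-6, - 4/7, 8]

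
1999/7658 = 1999/7658=0.26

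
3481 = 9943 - 6462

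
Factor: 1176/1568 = 3/4= 2^( - 2)*3^1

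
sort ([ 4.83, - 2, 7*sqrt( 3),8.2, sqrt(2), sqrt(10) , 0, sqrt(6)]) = [ - 2,  0,sqrt(2),sqrt( 6),sqrt(10 ),4.83, 8.2,7*sqrt(3 )]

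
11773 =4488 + 7285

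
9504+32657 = 42161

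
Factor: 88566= 2^1*3^1*29^1*509^1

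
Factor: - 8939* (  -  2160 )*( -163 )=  - 3147243120=- 2^4  *3^3*5^1*7^1*163^1*1277^1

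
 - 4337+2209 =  - 2128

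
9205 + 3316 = 12521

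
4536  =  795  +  3741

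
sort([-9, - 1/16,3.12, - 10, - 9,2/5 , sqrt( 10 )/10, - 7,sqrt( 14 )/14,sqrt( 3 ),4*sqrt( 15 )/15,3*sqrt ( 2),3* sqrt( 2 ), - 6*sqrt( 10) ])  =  [ - 6 * sqrt( 10 ), - 10, - 9,-9, - 7, - 1/16,sqrt( 14 )/14,sqrt(10)/10,2/5, 4*sqrt( 15 ) /15  ,  sqrt(3 ) , 3.12,3*sqrt(2), 3*sqrt(2 ) ]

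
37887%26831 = 11056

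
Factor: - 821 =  - 821^1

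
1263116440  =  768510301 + 494606139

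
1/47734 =1/47734= 0.00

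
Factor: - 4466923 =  - 4466923^1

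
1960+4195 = 6155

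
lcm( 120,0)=0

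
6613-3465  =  3148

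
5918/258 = 2959/129 = 22.94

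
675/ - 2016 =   -  1 + 149/224 = -  0.33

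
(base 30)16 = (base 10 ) 36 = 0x24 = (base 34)12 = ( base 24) 1C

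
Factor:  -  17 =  - 17^1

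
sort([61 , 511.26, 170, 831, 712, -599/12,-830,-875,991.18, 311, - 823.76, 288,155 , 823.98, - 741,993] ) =[ - 875, - 830 , - 823.76, - 741,-599/12,61, 155,  170, 288, 311 , 511.26, 712, 823.98,831 , 991.18, 993 ] 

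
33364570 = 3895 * 8566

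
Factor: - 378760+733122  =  2^1*163^1 * 1087^1  =  354362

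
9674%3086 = 416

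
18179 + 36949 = 55128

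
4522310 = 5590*809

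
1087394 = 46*23639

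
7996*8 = 63968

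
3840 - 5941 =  - 2101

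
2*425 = 850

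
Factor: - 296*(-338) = 2^4*13^2*37^1 = 100048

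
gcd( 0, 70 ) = 70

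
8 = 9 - 1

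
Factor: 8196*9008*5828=2^8*3^1*31^1 * 47^1 * 563^1*683^1 = 430278722304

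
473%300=173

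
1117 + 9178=10295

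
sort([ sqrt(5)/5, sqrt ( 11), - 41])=[ - 41, sqrt( 5)/5,sqrt( 11 )]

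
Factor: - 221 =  - 13^1*17^1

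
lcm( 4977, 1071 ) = 84609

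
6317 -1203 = 5114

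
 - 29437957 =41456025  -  70893982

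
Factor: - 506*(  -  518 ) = 262108 = 2^2*7^1*11^1*23^1*37^1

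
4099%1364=7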